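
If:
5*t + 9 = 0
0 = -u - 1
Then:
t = -9/5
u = -1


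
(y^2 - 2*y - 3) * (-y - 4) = -y^3 - 2*y^2 + 11*y + 12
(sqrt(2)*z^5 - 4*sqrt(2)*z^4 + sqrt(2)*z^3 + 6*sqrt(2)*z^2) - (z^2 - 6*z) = sqrt(2)*z^5 - 4*sqrt(2)*z^4 + sqrt(2)*z^3 - z^2 + 6*sqrt(2)*z^2 + 6*z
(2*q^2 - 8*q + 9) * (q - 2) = 2*q^3 - 12*q^2 + 25*q - 18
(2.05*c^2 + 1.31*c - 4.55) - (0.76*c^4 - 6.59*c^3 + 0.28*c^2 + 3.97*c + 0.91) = -0.76*c^4 + 6.59*c^3 + 1.77*c^2 - 2.66*c - 5.46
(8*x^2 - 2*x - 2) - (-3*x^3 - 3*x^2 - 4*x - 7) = 3*x^3 + 11*x^2 + 2*x + 5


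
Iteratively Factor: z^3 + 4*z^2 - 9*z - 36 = (z + 4)*(z^2 - 9) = (z - 3)*(z + 4)*(z + 3)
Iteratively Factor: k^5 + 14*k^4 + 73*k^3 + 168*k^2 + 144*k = (k + 4)*(k^4 + 10*k^3 + 33*k^2 + 36*k) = (k + 3)*(k + 4)*(k^3 + 7*k^2 + 12*k) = k*(k + 3)*(k + 4)*(k^2 + 7*k + 12) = k*(k + 3)*(k + 4)^2*(k + 3)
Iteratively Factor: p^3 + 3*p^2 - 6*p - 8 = (p + 4)*(p^2 - p - 2) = (p + 1)*(p + 4)*(p - 2)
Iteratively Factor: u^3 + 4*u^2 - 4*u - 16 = (u - 2)*(u^2 + 6*u + 8) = (u - 2)*(u + 4)*(u + 2)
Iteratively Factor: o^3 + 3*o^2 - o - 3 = (o - 1)*(o^2 + 4*o + 3) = (o - 1)*(o + 3)*(o + 1)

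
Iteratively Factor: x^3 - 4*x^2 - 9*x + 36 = (x - 4)*(x^2 - 9) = (x - 4)*(x - 3)*(x + 3)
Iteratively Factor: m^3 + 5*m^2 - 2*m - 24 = (m + 3)*(m^2 + 2*m - 8) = (m - 2)*(m + 3)*(m + 4)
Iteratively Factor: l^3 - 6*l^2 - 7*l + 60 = (l - 4)*(l^2 - 2*l - 15) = (l - 5)*(l - 4)*(l + 3)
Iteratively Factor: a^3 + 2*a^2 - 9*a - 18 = (a - 3)*(a^2 + 5*a + 6) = (a - 3)*(a + 2)*(a + 3)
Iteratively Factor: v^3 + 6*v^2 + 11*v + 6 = (v + 2)*(v^2 + 4*v + 3) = (v + 1)*(v + 2)*(v + 3)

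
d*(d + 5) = d^2 + 5*d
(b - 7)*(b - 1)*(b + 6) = b^3 - 2*b^2 - 41*b + 42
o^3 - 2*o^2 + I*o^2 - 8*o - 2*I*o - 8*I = (o - 4)*(o + 2)*(o + I)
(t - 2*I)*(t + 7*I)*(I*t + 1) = I*t^3 - 4*t^2 + 19*I*t + 14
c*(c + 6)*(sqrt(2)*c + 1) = sqrt(2)*c^3 + c^2 + 6*sqrt(2)*c^2 + 6*c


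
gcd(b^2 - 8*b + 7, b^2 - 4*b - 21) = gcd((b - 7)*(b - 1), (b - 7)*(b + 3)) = b - 7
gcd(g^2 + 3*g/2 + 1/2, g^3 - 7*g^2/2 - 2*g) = g + 1/2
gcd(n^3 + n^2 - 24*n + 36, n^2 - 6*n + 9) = n - 3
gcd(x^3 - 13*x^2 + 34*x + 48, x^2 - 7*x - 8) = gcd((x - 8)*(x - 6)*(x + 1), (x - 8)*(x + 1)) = x^2 - 7*x - 8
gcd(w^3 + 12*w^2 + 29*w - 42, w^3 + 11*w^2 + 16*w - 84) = w^2 + 13*w + 42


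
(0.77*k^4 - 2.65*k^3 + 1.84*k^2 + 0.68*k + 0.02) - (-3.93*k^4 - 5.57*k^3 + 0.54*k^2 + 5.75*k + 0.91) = 4.7*k^4 + 2.92*k^3 + 1.3*k^2 - 5.07*k - 0.89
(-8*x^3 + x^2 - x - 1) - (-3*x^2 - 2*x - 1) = -8*x^3 + 4*x^2 + x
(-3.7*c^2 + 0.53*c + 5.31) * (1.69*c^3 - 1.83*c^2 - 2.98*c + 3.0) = -6.253*c^5 + 7.6667*c^4 + 19.03*c^3 - 22.3967*c^2 - 14.2338*c + 15.93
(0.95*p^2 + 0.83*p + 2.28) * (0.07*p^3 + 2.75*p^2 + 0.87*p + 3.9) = 0.0665*p^5 + 2.6706*p^4 + 3.2686*p^3 + 10.6971*p^2 + 5.2206*p + 8.892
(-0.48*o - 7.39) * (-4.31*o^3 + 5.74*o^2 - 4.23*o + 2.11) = 2.0688*o^4 + 29.0957*o^3 - 40.3882*o^2 + 30.2469*o - 15.5929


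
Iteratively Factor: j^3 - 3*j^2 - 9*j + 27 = (j - 3)*(j^2 - 9) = (j - 3)^2*(j + 3)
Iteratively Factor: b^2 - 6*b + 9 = (b - 3)*(b - 3)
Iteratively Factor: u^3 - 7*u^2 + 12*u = (u)*(u^2 - 7*u + 12) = u*(u - 3)*(u - 4)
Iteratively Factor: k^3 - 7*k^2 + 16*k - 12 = (k - 2)*(k^2 - 5*k + 6) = (k - 3)*(k - 2)*(k - 2)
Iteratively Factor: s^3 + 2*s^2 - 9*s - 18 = (s + 3)*(s^2 - s - 6) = (s - 3)*(s + 3)*(s + 2)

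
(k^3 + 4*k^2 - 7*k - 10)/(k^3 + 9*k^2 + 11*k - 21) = (k^3 + 4*k^2 - 7*k - 10)/(k^3 + 9*k^2 + 11*k - 21)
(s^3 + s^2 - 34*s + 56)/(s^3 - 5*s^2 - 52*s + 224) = (s - 2)/(s - 8)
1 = 1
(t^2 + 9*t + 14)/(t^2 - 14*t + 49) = (t^2 + 9*t + 14)/(t^2 - 14*t + 49)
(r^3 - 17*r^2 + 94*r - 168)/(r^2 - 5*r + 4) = (r^2 - 13*r + 42)/(r - 1)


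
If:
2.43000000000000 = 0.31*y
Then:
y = 7.84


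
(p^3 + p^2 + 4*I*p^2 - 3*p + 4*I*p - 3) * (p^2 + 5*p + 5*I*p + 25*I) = p^5 + 6*p^4 + 9*I*p^4 - 18*p^3 + 54*I*p^3 - 138*p^2 + 30*I*p^2 - 115*p - 90*I*p - 75*I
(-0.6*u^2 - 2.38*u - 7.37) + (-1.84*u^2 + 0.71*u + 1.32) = -2.44*u^2 - 1.67*u - 6.05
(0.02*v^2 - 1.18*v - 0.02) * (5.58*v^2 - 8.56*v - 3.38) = 0.1116*v^4 - 6.7556*v^3 + 9.9216*v^2 + 4.1596*v + 0.0676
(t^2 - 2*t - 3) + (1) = t^2 - 2*t - 2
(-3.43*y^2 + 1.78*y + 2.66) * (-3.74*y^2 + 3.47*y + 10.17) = 12.8282*y^4 - 18.5593*y^3 - 38.6549*y^2 + 27.3328*y + 27.0522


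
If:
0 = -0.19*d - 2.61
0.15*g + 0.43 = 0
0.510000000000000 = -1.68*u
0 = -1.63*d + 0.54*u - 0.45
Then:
No Solution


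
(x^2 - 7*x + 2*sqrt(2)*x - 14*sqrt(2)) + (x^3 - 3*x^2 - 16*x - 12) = x^3 - 2*x^2 - 23*x + 2*sqrt(2)*x - 14*sqrt(2) - 12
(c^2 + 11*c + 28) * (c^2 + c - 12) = c^4 + 12*c^3 + 27*c^2 - 104*c - 336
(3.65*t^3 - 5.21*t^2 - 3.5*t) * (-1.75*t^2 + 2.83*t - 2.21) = -6.3875*t^5 + 19.447*t^4 - 16.6858*t^3 + 1.6091*t^2 + 7.735*t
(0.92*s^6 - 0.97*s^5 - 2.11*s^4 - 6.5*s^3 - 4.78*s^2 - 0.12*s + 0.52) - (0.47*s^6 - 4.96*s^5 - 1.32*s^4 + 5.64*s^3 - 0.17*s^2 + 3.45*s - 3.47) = 0.45*s^6 + 3.99*s^5 - 0.79*s^4 - 12.14*s^3 - 4.61*s^2 - 3.57*s + 3.99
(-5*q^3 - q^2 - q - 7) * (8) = -40*q^3 - 8*q^2 - 8*q - 56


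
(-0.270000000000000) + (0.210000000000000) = -0.0600000000000000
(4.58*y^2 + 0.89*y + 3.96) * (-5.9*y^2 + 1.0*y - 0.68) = -27.022*y^4 - 0.671*y^3 - 25.5884*y^2 + 3.3548*y - 2.6928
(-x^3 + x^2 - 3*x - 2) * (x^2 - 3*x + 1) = -x^5 + 4*x^4 - 7*x^3 + 8*x^2 + 3*x - 2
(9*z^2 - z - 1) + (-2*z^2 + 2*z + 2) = 7*z^2 + z + 1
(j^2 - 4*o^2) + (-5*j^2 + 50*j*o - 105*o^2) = -4*j^2 + 50*j*o - 109*o^2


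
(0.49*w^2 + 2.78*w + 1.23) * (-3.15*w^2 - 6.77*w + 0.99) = -1.5435*w^4 - 12.0743*w^3 - 22.21*w^2 - 5.5749*w + 1.2177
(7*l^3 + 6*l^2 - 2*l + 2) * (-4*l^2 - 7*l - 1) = -28*l^5 - 73*l^4 - 41*l^3 - 12*l - 2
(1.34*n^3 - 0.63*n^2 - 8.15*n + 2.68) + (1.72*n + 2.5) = 1.34*n^3 - 0.63*n^2 - 6.43*n + 5.18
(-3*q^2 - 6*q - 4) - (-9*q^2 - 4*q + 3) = 6*q^2 - 2*q - 7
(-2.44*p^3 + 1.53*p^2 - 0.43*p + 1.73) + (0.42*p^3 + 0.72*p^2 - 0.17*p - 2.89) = -2.02*p^3 + 2.25*p^2 - 0.6*p - 1.16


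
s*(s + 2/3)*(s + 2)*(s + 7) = s^4 + 29*s^3/3 + 20*s^2 + 28*s/3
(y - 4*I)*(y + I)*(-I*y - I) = -I*y^3 - 3*y^2 - I*y^2 - 3*y - 4*I*y - 4*I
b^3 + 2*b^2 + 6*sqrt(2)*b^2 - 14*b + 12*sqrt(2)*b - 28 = (b + 2)*(b - sqrt(2))*(b + 7*sqrt(2))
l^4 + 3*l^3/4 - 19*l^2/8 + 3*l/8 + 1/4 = (l - 1)*(l - 1/2)*(l + 1/4)*(l + 2)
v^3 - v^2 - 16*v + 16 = (v - 4)*(v - 1)*(v + 4)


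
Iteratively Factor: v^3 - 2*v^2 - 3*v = (v + 1)*(v^2 - 3*v) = (v - 3)*(v + 1)*(v)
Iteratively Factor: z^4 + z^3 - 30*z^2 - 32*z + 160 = (z - 2)*(z^3 + 3*z^2 - 24*z - 80) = (z - 5)*(z - 2)*(z^2 + 8*z + 16) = (z - 5)*(z - 2)*(z + 4)*(z + 4)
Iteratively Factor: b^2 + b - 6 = (b - 2)*(b + 3)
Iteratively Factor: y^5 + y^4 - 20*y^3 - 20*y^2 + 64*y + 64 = (y - 2)*(y^4 + 3*y^3 - 14*y^2 - 48*y - 32) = (y - 4)*(y - 2)*(y^3 + 7*y^2 + 14*y + 8) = (y - 4)*(y - 2)*(y + 1)*(y^2 + 6*y + 8) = (y - 4)*(y - 2)*(y + 1)*(y + 4)*(y + 2)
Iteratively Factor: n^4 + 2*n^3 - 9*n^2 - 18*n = (n)*(n^3 + 2*n^2 - 9*n - 18) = n*(n + 2)*(n^2 - 9) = n*(n - 3)*(n + 2)*(n + 3)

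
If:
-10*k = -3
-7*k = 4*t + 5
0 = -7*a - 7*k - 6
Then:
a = -81/70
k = 3/10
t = -71/40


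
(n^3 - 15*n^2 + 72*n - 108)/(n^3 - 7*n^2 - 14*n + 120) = (n^2 - 9*n + 18)/(n^2 - n - 20)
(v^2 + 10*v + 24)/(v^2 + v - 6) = (v^2 + 10*v + 24)/(v^2 + v - 6)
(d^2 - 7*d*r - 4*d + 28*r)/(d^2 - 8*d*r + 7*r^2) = (4 - d)/(-d + r)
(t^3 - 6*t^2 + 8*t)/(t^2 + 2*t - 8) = t*(t - 4)/(t + 4)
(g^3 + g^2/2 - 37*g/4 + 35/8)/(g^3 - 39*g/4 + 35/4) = (g - 1/2)/(g - 1)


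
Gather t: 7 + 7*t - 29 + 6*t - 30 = 13*t - 52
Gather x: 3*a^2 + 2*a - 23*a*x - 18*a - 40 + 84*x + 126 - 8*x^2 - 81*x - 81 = 3*a^2 - 16*a - 8*x^2 + x*(3 - 23*a) + 5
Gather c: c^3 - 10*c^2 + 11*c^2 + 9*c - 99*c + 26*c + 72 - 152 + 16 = c^3 + c^2 - 64*c - 64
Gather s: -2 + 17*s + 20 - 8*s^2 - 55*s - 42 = -8*s^2 - 38*s - 24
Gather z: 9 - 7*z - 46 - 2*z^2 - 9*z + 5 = -2*z^2 - 16*z - 32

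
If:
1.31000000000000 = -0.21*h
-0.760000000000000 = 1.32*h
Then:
No Solution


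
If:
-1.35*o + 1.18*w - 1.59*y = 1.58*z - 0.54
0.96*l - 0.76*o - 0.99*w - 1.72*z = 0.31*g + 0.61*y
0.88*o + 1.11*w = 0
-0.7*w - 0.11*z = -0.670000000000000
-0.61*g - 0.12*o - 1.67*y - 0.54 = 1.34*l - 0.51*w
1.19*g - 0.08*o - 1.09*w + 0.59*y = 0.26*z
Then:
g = -134.63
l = -223.48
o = -38.11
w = 30.22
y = 240.14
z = -186.19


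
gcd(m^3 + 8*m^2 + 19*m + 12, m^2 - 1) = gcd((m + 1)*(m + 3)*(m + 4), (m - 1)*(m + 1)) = m + 1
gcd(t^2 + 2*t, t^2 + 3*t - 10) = 1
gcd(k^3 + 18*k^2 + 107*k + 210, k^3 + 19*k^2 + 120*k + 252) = k^2 + 13*k + 42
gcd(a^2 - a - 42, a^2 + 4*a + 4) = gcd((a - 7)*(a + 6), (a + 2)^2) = 1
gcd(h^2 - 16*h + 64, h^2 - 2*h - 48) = h - 8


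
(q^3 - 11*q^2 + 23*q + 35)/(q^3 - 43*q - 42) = (q - 5)/(q + 6)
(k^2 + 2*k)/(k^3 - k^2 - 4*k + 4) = k/(k^2 - 3*k + 2)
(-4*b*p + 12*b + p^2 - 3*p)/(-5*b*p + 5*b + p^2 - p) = (4*b*p - 12*b - p^2 + 3*p)/(5*b*p - 5*b - p^2 + p)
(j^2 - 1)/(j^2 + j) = (j - 1)/j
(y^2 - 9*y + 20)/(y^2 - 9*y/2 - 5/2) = 2*(y - 4)/(2*y + 1)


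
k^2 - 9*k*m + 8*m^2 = (k - 8*m)*(k - m)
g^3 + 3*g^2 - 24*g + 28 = (g - 2)^2*(g + 7)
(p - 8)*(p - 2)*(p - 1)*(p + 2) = p^4 - 9*p^3 + 4*p^2 + 36*p - 32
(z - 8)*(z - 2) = z^2 - 10*z + 16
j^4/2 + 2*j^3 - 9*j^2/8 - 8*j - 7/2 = (j/2 + 1)*(j - 2)*(j + 1/2)*(j + 7/2)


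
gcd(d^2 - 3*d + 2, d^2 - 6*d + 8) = d - 2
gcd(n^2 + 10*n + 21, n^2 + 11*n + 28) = n + 7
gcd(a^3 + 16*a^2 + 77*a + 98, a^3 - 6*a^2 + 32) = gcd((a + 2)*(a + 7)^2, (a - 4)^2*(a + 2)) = a + 2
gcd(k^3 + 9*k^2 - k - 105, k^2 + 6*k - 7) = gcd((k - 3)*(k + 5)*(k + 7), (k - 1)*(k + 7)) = k + 7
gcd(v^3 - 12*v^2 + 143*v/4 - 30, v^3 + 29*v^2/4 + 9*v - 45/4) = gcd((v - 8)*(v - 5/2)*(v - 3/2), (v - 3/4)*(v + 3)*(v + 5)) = 1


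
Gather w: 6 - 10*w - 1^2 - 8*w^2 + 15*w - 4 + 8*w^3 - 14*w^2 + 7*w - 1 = 8*w^3 - 22*w^2 + 12*w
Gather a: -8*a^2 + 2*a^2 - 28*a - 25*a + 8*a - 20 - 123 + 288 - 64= -6*a^2 - 45*a + 81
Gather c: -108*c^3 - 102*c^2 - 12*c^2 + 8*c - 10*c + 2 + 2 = -108*c^3 - 114*c^2 - 2*c + 4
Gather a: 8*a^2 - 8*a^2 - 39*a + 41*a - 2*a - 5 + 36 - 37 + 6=0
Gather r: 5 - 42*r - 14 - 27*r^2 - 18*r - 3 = -27*r^2 - 60*r - 12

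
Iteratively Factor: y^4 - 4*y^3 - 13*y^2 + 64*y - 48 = (y - 3)*(y^3 - y^2 - 16*y + 16) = (y - 4)*(y - 3)*(y^2 + 3*y - 4) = (y - 4)*(y - 3)*(y + 4)*(y - 1)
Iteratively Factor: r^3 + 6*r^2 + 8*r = (r + 4)*(r^2 + 2*r) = r*(r + 4)*(r + 2)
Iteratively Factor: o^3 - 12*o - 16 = (o - 4)*(o^2 + 4*o + 4) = (o - 4)*(o + 2)*(o + 2)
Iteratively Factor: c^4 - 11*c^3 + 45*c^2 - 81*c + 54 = (c - 3)*(c^3 - 8*c^2 + 21*c - 18) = (c - 3)^2*(c^2 - 5*c + 6) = (c - 3)^3*(c - 2)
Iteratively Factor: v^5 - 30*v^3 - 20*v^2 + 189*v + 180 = (v + 1)*(v^4 - v^3 - 29*v^2 + 9*v + 180) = (v + 1)*(v + 4)*(v^3 - 5*v^2 - 9*v + 45) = (v - 5)*(v + 1)*(v + 4)*(v^2 - 9) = (v - 5)*(v - 3)*(v + 1)*(v + 4)*(v + 3)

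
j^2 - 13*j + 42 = (j - 7)*(j - 6)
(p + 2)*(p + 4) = p^2 + 6*p + 8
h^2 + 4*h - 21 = (h - 3)*(h + 7)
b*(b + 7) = b^2 + 7*b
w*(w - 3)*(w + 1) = w^3 - 2*w^2 - 3*w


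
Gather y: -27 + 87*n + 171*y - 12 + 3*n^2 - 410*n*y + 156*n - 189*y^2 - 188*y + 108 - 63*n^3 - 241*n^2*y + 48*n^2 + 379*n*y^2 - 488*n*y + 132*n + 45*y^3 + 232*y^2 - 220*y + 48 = -63*n^3 + 51*n^2 + 375*n + 45*y^3 + y^2*(379*n + 43) + y*(-241*n^2 - 898*n - 237) + 117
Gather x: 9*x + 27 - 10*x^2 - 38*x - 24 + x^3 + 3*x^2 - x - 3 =x^3 - 7*x^2 - 30*x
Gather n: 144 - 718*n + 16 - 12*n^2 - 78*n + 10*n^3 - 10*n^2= 10*n^3 - 22*n^2 - 796*n + 160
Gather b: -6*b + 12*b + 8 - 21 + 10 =6*b - 3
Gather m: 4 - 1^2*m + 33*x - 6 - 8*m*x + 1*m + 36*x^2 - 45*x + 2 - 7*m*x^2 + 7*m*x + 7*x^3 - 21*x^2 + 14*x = m*(-7*x^2 - x) + 7*x^3 + 15*x^2 + 2*x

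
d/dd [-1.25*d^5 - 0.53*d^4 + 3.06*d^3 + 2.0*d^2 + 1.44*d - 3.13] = -6.25*d^4 - 2.12*d^3 + 9.18*d^2 + 4.0*d + 1.44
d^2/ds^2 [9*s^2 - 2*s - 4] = 18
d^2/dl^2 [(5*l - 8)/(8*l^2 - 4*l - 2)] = 2*(40*l^3 - 192*l^2 + 126*l - 37)/(64*l^6 - 96*l^5 + 40*l^3 - 6*l - 1)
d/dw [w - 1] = 1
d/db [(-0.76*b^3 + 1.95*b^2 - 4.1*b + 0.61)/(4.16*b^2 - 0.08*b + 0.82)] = (-3.1616*b^4 + 0.121600000000001*b^3 + 15.0304*b^2 - 1.8772*b - 3.3132)/(17.3056*b^4 - 0.6656*b^3 + 6.8288*b^2 - 0.1312*b + 0.6724)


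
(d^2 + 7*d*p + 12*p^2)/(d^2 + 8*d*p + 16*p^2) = (d + 3*p)/(d + 4*p)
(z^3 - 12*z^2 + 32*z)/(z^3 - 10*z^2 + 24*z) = (z - 8)/(z - 6)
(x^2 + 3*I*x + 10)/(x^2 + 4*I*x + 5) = (x - 2*I)/(x - I)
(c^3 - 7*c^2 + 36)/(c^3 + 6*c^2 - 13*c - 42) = (c - 6)/(c + 7)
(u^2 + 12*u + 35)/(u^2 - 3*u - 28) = (u^2 + 12*u + 35)/(u^2 - 3*u - 28)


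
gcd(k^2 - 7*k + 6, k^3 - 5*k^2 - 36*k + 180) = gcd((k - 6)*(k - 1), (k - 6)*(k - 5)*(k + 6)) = k - 6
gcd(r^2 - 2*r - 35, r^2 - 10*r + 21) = r - 7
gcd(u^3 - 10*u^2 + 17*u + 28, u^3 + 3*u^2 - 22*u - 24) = u^2 - 3*u - 4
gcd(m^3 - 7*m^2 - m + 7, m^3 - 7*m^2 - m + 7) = m^3 - 7*m^2 - m + 7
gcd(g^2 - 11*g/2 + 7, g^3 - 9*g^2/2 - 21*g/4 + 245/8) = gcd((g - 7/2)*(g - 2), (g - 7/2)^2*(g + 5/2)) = g - 7/2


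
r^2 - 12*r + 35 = (r - 7)*(r - 5)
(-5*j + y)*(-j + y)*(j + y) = 5*j^3 - j^2*y - 5*j*y^2 + y^3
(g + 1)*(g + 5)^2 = g^3 + 11*g^2 + 35*g + 25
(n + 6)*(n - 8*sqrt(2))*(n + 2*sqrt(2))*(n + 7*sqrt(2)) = n^4 + sqrt(2)*n^3 + 6*n^3 - 116*n^2 + 6*sqrt(2)*n^2 - 696*n - 224*sqrt(2)*n - 1344*sqrt(2)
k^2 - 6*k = k*(k - 6)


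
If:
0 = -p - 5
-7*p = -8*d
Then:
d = -35/8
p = -5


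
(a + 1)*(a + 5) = a^2 + 6*a + 5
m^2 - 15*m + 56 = (m - 8)*(m - 7)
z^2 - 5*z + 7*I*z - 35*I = (z - 5)*(z + 7*I)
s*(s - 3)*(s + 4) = s^3 + s^2 - 12*s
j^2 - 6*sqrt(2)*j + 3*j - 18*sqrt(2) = (j + 3)*(j - 6*sqrt(2))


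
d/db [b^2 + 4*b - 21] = 2*b + 4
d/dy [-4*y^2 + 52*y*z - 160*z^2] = -8*y + 52*z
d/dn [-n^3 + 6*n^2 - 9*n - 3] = -3*n^2 + 12*n - 9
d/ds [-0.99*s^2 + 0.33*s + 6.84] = 0.33 - 1.98*s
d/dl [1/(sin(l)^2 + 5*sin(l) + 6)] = -(2*sin(l) + 5)*cos(l)/(sin(l)^2 + 5*sin(l) + 6)^2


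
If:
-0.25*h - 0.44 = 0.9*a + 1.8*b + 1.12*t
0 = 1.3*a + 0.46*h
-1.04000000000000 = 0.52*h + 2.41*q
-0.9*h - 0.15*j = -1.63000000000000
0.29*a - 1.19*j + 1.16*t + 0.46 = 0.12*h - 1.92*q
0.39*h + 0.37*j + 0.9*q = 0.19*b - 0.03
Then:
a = -0.67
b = -0.75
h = 1.88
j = -0.41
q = -0.84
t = 0.93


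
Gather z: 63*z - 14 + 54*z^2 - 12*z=54*z^2 + 51*z - 14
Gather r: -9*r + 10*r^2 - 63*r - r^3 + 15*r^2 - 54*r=-r^3 + 25*r^2 - 126*r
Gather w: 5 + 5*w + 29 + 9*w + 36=14*w + 70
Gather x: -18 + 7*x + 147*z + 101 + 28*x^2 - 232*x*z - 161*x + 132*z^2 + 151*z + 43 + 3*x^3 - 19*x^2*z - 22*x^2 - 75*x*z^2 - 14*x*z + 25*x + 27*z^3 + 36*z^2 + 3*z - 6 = 3*x^3 + x^2*(6 - 19*z) + x*(-75*z^2 - 246*z - 129) + 27*z^3 + 168*z^2 + 301*z + 120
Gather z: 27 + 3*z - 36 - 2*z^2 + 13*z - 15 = -2*z^2 + 16*z - 24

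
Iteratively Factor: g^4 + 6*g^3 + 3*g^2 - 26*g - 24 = (g + 3)*(g^3 + 3*g^2 - 6*g - 8) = (g + 1)*(g + 3)*(g^2 + 2*g - 8) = (g - 2)*(g + 1)*(g + 3)*(g + 4)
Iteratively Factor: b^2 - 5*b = (b - 5)*(b)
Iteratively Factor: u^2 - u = (u)*(u - 1)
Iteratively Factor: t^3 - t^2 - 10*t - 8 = (t + 2)*(t^2 - 3*t - 4) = (t + 1)*(t + 2)*(t - 4)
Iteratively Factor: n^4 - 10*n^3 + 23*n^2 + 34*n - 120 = (n - 5)*(n^3 - 5*n^2 - 2*n + 24) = (n - 5)*(n + 2)*(n^2 - 7*n + 12) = (n - 5)*(n - 3)*(n + 2)*(n - 4)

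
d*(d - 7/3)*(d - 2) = d^3 - 13*d^2/3 + 14*d/3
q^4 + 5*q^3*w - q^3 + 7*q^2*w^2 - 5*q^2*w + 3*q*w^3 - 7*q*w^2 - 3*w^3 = (q - 1)*(q + w)^2*(q + 3*w)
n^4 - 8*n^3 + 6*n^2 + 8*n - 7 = (n - 7)*(n - 1)^2*(n + 1)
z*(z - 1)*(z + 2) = z^3 + z^2 - 2*z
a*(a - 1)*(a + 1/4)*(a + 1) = a^4 + a^3/4 - a^2 - a/4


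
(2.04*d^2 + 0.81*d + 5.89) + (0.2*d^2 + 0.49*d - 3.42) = 2.24*d^2 + 1.3*d + 2.47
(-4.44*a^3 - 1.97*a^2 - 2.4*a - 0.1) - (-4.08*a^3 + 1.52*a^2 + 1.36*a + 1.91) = -0.36*a^3 - 3.49*a^2 - 3.76*a - 2.01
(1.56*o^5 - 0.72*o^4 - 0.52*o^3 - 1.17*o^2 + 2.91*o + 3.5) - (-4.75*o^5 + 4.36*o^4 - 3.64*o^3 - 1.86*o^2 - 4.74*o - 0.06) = 6.31*o^5 - 5.08*o^4 + 3.12*o^3 + 0.69*o^2 + 7.65*o + 3.56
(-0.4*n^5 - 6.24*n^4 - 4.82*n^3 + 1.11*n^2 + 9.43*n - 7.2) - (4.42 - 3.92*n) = -0.4*n^5 - 6.24*n^4 - 4.82*n^3 + 1.11*n^2 + 13.35*n - 11.62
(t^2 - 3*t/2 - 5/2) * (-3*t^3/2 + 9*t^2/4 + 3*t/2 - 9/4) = -3*t^5/2 + 9*t^4/2 + 15*t^3/8 - 81*t^2/8 - 3*t/8 + 45/8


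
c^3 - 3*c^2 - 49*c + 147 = (c - 7)*(c - 3)*(c + 7)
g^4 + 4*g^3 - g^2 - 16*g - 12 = (g - 2)*(g + 1)*(g + 2)*(g + 3)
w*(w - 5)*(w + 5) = w^3 - 25*w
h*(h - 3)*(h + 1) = h^3 - 2*h^2 - 3*h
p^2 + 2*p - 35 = (p - 5)*(p + 7)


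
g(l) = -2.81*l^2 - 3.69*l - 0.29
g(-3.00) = -14.51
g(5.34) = -100.12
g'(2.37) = -17.01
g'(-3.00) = 13.17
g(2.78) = -32.27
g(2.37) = -24.82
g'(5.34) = -33.70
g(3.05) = -37.68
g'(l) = -5.62*l - 3.69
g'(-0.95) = 1.65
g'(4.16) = -27.07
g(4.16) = -64.27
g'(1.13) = -10.04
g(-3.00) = -14.51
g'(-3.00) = 13.17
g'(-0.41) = -1.39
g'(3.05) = -20.83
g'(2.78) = -19.31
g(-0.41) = 0.75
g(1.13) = -8.05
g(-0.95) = 0.68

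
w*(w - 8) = w^2 - 8*w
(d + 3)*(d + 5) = d^2 + 8*d + 15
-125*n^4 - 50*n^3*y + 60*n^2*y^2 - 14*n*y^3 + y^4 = (-5*n + y)^3*(n + y)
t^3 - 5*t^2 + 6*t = t*(t - 3)*(t - 2)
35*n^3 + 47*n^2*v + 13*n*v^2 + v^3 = (n + v)*(5*n + v)*(7*n + v)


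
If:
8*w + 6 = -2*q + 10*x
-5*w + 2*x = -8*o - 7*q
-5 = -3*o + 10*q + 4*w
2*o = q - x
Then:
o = -89/566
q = -327/1132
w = -731/1132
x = 29/1132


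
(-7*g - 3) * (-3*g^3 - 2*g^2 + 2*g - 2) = 21*g^4 + 23*g^3 - 8*g^2 + 8*g + 6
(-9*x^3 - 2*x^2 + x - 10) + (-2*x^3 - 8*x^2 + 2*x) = -11*x^3 - 10*x^2 + 3*x - 10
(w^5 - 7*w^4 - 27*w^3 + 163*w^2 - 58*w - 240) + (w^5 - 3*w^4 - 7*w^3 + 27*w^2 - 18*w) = 2*w^5 - 10*w^4 - 34*w^3 + 190*w^2 - 76*w - 240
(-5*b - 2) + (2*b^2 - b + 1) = 2*b^2 - 6*b - 1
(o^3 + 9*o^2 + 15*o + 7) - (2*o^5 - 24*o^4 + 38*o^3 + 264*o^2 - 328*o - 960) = -2*o^5 + 24*o^4 - 37*o^3 - 255*o^2 + 343*o + 967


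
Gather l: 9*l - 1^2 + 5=9*l + 4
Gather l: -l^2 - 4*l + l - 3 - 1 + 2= -l^2 - 3*l - 2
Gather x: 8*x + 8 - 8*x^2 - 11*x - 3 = -8*x^2 - 3*x + 5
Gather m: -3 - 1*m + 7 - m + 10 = 14 - 2*m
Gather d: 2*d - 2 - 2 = 2*d - 4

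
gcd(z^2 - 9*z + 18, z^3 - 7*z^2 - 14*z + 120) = z - 6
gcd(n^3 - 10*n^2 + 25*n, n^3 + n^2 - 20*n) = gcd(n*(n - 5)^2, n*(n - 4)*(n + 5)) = n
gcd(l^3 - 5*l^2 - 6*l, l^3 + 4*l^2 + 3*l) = l^2 + l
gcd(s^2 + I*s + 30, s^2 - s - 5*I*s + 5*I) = s - 5*I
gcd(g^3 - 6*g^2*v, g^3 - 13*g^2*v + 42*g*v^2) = -g^2 + 6*g*v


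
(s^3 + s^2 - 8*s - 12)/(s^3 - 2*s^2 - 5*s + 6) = (s + 2)/(s - 1)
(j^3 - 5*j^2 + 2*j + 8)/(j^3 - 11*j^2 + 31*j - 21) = (j^3 - 5*j^2 + 2*j + 8)/(j^3 - 11*j^2 + 31*j - 21)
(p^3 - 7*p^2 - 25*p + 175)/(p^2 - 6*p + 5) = (p^2 - 2*p - 35)/(p - 1)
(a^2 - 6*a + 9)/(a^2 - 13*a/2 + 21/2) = 2*(a - 3)/(2*a - 7)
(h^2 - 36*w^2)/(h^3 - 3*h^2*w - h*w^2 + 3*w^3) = (h^2 - 36*w^2)/(h^3 - 3*h^2*w - h*w^2 + 3*w^3)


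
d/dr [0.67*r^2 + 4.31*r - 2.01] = 1.34*r + 4.31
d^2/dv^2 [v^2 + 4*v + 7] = 2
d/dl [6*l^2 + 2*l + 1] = 12*l + 2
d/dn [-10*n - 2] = -10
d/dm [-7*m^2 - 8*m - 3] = -14*m - 8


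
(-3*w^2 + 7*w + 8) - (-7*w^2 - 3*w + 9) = 4*w^2 + 10*w - 1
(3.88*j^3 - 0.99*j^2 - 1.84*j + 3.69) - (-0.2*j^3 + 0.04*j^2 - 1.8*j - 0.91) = 4.08*j^3 - 1.03*j^2 - 0.04*j + 4.6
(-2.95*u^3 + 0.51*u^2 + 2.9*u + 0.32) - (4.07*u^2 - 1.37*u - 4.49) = -2.95*u^3 - 3.56*u^2 + 4.27*u + 4.81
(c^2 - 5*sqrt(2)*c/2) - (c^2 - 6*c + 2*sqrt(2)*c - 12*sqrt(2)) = -9*sqrt(2)*c/2 + 6*c + 12*sqrt(2)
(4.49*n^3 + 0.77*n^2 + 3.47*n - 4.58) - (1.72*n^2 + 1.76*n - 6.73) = 4.49*n^3 - 0.95*n^2 + 1.71*n + 2.15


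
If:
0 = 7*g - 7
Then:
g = 1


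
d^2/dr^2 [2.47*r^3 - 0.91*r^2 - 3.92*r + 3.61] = 14.82*r - 1.82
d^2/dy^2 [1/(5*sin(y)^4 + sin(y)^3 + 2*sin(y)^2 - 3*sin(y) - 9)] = (-400*sin(y)^7 + 285*sin(y)^6 + 86*sin(y)^5 + 27*sin(y)^4 - 565*sin(y)^3 + 474*sin(y)^2 - 9*sin(y) + 54)/((sin(y) + 1)^2*(5*sin(y)^3 - 4*sin(y)^2 + 6*sin(y) - 9)^3)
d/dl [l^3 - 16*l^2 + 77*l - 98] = 3*l^2 - 32*l + 77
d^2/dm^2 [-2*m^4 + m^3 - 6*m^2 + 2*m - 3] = -24*m^2 + 6*m - 12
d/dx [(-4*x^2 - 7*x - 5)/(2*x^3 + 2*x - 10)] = (-(8*x + 7)*(x^3 + x - 5) + (3*x^2 + 1)*(4*x^2 + 7*x + 5))/(2*(x^3 + x - 5)^2)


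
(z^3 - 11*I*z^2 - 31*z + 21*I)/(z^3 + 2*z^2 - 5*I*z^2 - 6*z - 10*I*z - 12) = (z^2 - 8*I*z - 7)/(z^2 + 2*z*(1 - I) - 4*I)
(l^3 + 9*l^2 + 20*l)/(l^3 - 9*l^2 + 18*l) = (l^2 + 9*l + 20)/(l^2 - 9*l + 18)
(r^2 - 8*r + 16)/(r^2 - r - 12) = (r - 4)/(r + 3)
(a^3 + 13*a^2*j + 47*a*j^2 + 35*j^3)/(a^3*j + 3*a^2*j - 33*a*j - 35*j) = (a^3 + 13*a^2*j + 47*a*j^2 + 35*j^3)/(j*(a^3 + 3*a^2 - 33*a - 35))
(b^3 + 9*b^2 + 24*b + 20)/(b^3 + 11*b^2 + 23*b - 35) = (b^2 + 4*b + 4)/(b^2 + 6*b - 7)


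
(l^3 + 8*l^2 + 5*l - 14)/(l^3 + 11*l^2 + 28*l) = (l^2 + l - 2)/(l*(l + 4))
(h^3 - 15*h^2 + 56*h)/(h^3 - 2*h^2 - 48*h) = (h - 7)/(h + 6)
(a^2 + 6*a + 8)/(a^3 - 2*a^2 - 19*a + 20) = (a + 2)/(a^2 - 6*a + 5)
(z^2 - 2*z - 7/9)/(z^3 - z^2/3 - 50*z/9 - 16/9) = (3*z - 7)/(3*z^2 - 2*z - 16)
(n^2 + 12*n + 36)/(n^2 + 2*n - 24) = (n + 6)/(n - 4)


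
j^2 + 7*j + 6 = (j + 1)*(j + 6)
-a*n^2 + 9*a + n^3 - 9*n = (-a + n)*(n - 3)*(n + 3)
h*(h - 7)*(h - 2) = h^3 - 9*h^2 + 14*h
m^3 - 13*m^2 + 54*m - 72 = (m - 6)*(m - 4)*(m - 3)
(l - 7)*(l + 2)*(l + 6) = l^3 + l^2 - 44*l - 84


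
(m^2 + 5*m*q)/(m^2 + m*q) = (m + 5*q)/(m + q)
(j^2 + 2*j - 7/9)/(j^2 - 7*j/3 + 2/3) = (j + 7/3)/(j - 2)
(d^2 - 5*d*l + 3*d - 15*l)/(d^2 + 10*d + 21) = (d - 5*l)/(d + 7)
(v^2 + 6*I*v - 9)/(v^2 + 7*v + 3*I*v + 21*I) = (v + 3*I)/(v + 7)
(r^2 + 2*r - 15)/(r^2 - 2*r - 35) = (r - 3)/(r - 7)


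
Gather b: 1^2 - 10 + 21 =12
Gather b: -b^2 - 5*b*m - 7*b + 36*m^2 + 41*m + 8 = -b^2 + b*(-5*m - 7) + 36*m^2 + 41*m + 8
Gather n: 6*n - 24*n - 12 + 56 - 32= 12 - 18*n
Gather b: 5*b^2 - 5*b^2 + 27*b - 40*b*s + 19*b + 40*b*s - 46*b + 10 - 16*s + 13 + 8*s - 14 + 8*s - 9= 0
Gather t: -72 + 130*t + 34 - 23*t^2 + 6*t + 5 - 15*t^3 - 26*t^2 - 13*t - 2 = -15*t^3 - 49*t^2 + 123*t - 35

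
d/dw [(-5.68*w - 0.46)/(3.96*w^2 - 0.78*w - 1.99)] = (22.4928*w^2 + 3.6432*w + 10.9444)/(15.6816*w^4 - 6.1776*w^3 - 15.1524*w^2 + 3.1044*w + 3.9601)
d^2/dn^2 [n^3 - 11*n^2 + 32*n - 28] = 6*n - 22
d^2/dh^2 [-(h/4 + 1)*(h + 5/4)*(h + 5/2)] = -3*h/2 - 31/8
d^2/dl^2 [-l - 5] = 0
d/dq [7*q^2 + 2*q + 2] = 14*q + 2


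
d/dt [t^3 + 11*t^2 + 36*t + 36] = 3*t^2 + 22*t + 36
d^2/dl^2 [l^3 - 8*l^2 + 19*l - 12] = 6*l - 16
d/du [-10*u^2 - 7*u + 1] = -20*u - 7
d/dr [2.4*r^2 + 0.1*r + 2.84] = 4.8*r + 0.1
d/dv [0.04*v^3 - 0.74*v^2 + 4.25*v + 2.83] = 0.12*v^2 - 1.48*v + 4.25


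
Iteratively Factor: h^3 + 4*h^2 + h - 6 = (h + 3)*(h^2 + h - 2) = (h - 1)*(h + 3)*(h + 2)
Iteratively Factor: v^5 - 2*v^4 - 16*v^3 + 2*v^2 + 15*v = (v)*(v^4 - 2*v^3 - 16*v^2 + 2*v + 15) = v*(v + 1)*(v^3 - 3*v^2 - 13*v + 15) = v*(v + 1)*(v + 3)*(v^2 - 6*v + 5) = v*(v - 5)*(v + 1)*(v + 3)*(v - 1)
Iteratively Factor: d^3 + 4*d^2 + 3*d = (d)*(d^2 + 4*d + 3) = d*(d + 3)*(d + 1)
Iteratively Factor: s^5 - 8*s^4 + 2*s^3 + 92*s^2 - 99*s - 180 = (s - 4)*(s^4 - 4*s^3 - 14*s^2 + 36*s + 45) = (s - 4)*(s + 3)*(s^3 - 7*s^2 + 7*s + 15) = (s - 5)*(s - 4)*(s + 3)*(s^2 - 2*s - 3) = (s - 5)*(s - 4)*(s - 3)*(s + 3)*(s + 1)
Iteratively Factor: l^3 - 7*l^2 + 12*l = (l - 3)*(l^2 - 4*l) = l*(l - 3)*(l - 4)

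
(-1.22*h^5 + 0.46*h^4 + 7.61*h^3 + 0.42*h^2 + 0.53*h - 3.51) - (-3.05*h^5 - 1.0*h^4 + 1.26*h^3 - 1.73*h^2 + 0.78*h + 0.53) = 1.83*h^5 + 1.46*h^4 + 6.35*h^3 + 2.15*h^2 - 0.25*h - 4.04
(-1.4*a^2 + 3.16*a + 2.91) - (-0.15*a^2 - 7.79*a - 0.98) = -1.25*a^2 + 10.95*a + 3.89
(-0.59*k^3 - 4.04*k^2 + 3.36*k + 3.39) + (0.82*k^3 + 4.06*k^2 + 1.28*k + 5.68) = 0.23*k^3 + 0.0199999999999996*k^2 + 4.64*k + 9.07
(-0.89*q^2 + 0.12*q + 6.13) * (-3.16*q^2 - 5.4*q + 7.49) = 2.8124*q^4 + 4.4268*q^3 - 26.6849*q^2 - 32.2032*q + 45.9137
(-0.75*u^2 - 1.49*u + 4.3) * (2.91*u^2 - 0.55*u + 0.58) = -2.1825*u^4 - 3.9234*u^3 + 12.8975*u^2 - 3.2292*u + 2.494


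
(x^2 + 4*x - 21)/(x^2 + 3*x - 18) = (x + 7)/(x + 6)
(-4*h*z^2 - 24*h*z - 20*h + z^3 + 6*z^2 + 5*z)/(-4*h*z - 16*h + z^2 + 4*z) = (z^2 + 6*z + 5)/(z + 4)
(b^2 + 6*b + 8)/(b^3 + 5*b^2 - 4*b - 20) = (b + 4)/(b^2 + 3*b - 10)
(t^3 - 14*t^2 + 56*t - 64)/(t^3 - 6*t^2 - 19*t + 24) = (t^2 - 6*t + 8)/(t^2 + 2*t - 3)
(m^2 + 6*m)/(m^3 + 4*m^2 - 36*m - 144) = m/(m^2 - 2*m - 24)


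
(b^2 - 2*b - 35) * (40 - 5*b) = -5*b^3 + 50*b^2 + 95*b - 1400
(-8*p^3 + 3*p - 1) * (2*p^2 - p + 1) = -16*p^5 + 8*p^4 - 2*p^3 - 5*p^2 + 4*p - 1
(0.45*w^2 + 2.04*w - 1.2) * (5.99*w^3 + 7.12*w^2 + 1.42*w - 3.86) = 2.6955*w^5 + 15.4236*w^4 + 7.9758*w^3 - 7.3842*w^2 - 9.5784*w + 4.632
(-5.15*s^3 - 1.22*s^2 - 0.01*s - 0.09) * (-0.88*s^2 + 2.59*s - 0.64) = 4.532*s^5 - 12.2649*s^4 + 0.145000000000001*s^3 + 0.8341*s^2 - 0.2267*s + 0.0576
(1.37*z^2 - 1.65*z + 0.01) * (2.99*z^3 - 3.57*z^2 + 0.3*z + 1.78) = 4.0963*z^5 - 9.8244*z^4 + 6.3314*z^3 + 1.9079*z^2 - 2.934*z + 0.0178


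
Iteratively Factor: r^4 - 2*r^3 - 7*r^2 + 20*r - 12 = (r - 2)*(r^3 - 7*r + 6) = (r - 2)^2*(r^2 + 2*r - 3) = (r - 2)^2*(r - 1)*(r + 3)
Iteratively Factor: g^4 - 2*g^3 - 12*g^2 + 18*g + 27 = (g + 3)*(g^3 - 5*g^2 + 3*g + 9) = (g - 3)*(g + 3)*(g^2 - 2*g - 3) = (g - 3)^2*(g + 3)*(g + 1)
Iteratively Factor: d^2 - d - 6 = (d - 3)*(d + 2)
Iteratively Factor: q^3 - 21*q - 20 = (q - 5)*(q^2 + 5*q + 4) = (q - 5)*(q + 4)*(q + 1)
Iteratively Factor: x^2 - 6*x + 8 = (x - 4)*(x - 2)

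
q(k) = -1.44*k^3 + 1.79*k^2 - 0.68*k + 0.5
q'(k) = -4.32*k^2 + 3.58*k - 0.68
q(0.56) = 0.43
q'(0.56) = -0.03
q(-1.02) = 4.58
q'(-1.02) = -8.83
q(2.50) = -12.51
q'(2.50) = -18.73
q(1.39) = -0.85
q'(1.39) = -4.05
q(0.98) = 0.20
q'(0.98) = -1.32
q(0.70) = 0.41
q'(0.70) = -0.29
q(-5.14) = 246.83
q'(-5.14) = -133.21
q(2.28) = -8.81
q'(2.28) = -14.97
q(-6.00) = 380.06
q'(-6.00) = -177.68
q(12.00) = -2238.22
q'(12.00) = -579.80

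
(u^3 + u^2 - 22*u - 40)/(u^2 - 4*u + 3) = (u^3 + u^2 - 22*u - 40)/(u^2 - 4*u + 3)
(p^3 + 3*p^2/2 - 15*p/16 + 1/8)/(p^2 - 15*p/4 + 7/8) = (4*p^2 + 7*p - 2)/(2*(2*p - 7))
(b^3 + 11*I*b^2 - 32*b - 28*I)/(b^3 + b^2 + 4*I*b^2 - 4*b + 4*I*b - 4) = (b + 7*I)/(b + 1)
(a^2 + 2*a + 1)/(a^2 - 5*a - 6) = (a + 1)/(a - 6)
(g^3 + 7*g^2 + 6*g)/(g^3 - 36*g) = (g + 1)/(g - 6)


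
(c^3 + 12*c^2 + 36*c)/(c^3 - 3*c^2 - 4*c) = (c^2 + 12*c + 36)/(c^2 - 3*c - 4)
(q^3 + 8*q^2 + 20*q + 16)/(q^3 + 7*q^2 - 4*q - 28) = (q^2 + 6*q + 8)/(q^2 + 5*q - 14)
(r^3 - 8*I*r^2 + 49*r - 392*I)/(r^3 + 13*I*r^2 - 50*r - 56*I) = (r^2 - 15*I*r - 56)/(r^2 + 6*I*r - 8)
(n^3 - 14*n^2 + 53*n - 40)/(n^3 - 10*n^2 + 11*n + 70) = (n^2 - 9*n + 8)/(n^2 - 5*n - 14)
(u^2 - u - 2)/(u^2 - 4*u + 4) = (u + 1)/(u - 2)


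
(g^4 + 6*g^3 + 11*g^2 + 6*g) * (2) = 2*g^4 + 12*g^3 + 22*g^2 + 12*g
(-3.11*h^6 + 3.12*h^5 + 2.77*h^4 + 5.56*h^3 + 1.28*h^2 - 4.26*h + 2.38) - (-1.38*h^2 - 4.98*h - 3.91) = -3.11*h^6 + 3.12*h^5 + 2.77*h^4 + 5.56*h^3 + 2.66*h^2 + 0.720000000000001*h + 6.29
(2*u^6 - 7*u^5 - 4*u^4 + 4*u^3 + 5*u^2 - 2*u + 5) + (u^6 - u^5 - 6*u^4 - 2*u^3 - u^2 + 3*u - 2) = 3*u^6 - 8*u^5 - 10*u^4 + 2*u^3 + 4*u^2 + u + 3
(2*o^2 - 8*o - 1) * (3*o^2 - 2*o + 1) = 6*o^4 - 28*o^3 + 15*o^2 - 6*o - 1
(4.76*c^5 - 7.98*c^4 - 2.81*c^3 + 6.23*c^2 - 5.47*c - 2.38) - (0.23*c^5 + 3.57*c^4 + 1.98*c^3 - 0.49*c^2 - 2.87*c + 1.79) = 4.53*c^5 - 11.55*c^4 - 4.79*c^3 + 6.72*c^2 - 2.6*c - 4.17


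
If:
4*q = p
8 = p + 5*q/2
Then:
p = 64/13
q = 16/13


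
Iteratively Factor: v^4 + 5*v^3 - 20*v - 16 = (v + 4)*(v^3 + v^2 - 4*v - 4) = (v + 2)*(v + 4)*(v^2 - v - 2) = (v + 1)*(v + 2)*(v + 4)*(v - 2)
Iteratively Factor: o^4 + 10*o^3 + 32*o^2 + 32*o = (o)*(o^3 + 10*o^2 + 32*o + 32) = o*(o + 4)*(o^2 + 6*o + 8) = o*(o + 4)^2*(o + 2)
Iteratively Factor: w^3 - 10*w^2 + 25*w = (w - 5)*(w^2 - 5*w) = w*(w - 5)*(w - 5)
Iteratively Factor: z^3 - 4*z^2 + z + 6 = (z + 1)*(z^2 - 5*z + 6) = (z - 3)*(z + 1)*(z - 2)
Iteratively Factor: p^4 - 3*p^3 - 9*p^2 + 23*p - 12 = (p - 4)*(p^3 + p^2 - 5*p + 3) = (p - 4)*(p - 1)*(p^2 + 2*p - 3) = (p - 4)*(p - 1)^2*(p + 3)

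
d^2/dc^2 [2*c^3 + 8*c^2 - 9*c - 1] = 12*c + 16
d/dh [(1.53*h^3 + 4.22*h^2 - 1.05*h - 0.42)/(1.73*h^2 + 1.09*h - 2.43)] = (2.6469*h^4 + 3.3354*h^3 - 4.7374*h^2 - 19.056*h + 3.0093)/(2.9929*h^4 + 3.7714*h^3 - 7.2197*h^2 - 5.2974*h + 5.9049)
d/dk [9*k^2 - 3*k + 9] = 18*k - 3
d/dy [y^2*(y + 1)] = y*(3*y + 2)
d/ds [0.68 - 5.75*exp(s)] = -5.75*exp(s)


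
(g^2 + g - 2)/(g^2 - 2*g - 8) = (g - 1)/(g - 4)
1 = 1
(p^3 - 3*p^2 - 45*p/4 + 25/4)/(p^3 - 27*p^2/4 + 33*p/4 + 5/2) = (4*p^2 + 8*p - 5)/(4*p^2 - 7*p - 2)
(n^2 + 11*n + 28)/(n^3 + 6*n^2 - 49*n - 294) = (n + 4)/(n^2 - n - 42)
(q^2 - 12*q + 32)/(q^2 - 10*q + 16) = (q - 4)/(q - 2)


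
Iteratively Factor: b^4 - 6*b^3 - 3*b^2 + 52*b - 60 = (b + 3)*(b^3 - 9*b^2 + 24*b - 20) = (b - 2)*(b + 3)*(b^2 - 7*b + 10) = (b - 5)*(b - 2)*(b + 3)*(b - 2)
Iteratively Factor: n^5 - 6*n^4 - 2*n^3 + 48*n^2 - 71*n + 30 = (n - 2)*(n^4 - 4*n^3 - 10*n^2 + 28*n - 15) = (n - 5)*(n - 2)*(n^3 + n^2 - 5*n + 3) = (n - 5)*(n - 2)*(n + 3)*(n^2 - 2*n + 1) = (n - 5)*(n - 2)*(n - 1)*(n + 3)*(n - 1)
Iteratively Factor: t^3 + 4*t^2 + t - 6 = (t + 2)*(t^2 + 2*t - 3) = (t + 2)*(t + 3)*(t - 1)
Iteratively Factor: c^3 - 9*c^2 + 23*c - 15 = (c - 5)*(c^2 - 4*c + 3) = (c - 5)*(c - 1)*(c - 3)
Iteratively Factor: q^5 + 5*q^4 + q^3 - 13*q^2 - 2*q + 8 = (q - 1)*(q^4 + 6*q^3 + 7*q^2 - 6*q - 8) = (q - 1)*(q + 2)*(q^3 + 4*q^2 - q - 4) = (q - 1)*(q + 2)*(q + 4)*(q^2 - 1) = (q - 1)*(q + 1)*(q + 2)*(q + 4)*(q - 1)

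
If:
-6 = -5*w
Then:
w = 6/5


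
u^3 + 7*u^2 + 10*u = u*(u + 2)*(u + 5)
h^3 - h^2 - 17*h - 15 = (h - 5)*(h + 1)*(h + 3)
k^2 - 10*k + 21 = (k - 7)*(k - 3)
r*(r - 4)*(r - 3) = r^3 - 7*r^2 + 12*r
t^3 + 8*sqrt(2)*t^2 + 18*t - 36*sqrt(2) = (t - sqrt(2))*(t + 3*sqrt(2))*(t + 6*sqrt(2))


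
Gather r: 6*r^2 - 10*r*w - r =6*r^2 + r*(-10*w - 1)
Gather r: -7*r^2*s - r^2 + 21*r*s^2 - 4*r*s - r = r^2*(-7*s - 1) + r*(21*s^2 - 4*s - 1)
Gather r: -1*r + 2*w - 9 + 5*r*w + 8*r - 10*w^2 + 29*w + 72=r*(5*w + 7) - 10*w^2 + 31*w + 63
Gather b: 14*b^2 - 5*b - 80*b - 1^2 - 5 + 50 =14*b^2 - 85*b + 44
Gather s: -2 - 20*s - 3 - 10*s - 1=-30*s - 6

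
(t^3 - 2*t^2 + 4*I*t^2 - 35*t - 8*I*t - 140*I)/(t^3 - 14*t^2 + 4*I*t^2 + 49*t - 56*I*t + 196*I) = (t + 5)/(t - 7)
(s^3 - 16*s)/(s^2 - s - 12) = s*(s + 4)/(s + 3)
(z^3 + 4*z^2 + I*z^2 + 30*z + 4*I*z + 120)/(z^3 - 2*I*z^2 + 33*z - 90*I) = (z + 4)/(z - 3*I)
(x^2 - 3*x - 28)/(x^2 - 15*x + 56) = (x + 4)/(x - 8)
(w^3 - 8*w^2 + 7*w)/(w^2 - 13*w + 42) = w*(w - 1)/(w - 6)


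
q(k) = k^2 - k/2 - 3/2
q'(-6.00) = -12.50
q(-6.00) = 37.50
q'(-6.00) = -12.50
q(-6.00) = 37.50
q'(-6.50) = -13.50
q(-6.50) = 44.00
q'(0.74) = 0.98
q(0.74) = -1.32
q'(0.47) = 0.44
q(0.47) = -1.51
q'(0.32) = 0.14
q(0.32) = -1.56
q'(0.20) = -0.10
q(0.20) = -1.56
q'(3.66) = 6.82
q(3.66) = 10.07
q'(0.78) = 1.06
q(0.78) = -1.28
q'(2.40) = 4.30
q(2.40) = 3.06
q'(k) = 2*k - 1/2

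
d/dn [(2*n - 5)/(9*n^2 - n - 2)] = (18*n^2 - 2*n - (2*n - 5)*(18*n - 1) - 4)/(-9*n^2 + n + 2)^2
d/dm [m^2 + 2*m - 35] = 2*m + 2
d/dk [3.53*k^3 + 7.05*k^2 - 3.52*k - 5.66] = 10.59*k^2 + 14.1*k - 3.52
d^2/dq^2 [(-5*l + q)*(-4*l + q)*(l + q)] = -16*l + 6*q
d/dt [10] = 0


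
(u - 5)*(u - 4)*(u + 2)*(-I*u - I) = -I*u^4 + 6*I*u^3 + 5*I*u^2 - 42*I*u - 40*I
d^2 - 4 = (d - 2)*(d + 2)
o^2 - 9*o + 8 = (o - 8)*(o - 1)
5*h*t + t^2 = t*(5*h + t)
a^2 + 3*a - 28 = (a - 4)*(a + 7)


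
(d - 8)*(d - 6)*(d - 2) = d^3 - 16*d^2 + 76*d - 96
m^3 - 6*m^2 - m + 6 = (m - 6)*(m - 1)*(m + 1)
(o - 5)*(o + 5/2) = o^2 - 5*o/2 - 25/2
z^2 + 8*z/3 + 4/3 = (z + 2/3)*(z + 2)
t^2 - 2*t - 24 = (t - 6)*(t + 4)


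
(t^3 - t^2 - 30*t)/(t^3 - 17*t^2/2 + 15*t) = 2*(t + 5)/(2*t - 5)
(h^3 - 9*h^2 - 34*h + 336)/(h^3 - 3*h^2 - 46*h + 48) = (h - 7)/(h - 1)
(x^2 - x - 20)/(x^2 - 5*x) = (x + 4)/x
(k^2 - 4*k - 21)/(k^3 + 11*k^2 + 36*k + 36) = (k - 7)/(k^2 + 8*k + 12)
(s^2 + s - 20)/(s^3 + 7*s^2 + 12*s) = (s^2 + s - 20)/(s*(s^2 + 7*s + 12))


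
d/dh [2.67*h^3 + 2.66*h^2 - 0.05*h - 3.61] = 8.01*h^2 + 5.32*h - 0.05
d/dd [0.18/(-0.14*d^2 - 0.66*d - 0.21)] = (0.0504*d + 0.1188)/(0.14*d^2 + 0.66*d + 0.21)^2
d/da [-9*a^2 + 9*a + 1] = 9 - 18*a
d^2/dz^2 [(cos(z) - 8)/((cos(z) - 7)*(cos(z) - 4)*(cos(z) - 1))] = 2*(2368*(1 - cos(z)^2)^2 - 84*sin(z)^6 - 2*cos(z)^7 - 30*cos(z)^6 - 519*cos(z)^5 - 2727*cos(z)^3 + 422*cos(z)^2 + 13528*cos(z) - 10672)/((cos(z) - 7)^3*(cos(z) - 4)^3*(cos(z) - 1)^3)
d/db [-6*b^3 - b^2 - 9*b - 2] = -18*b^2 - 2*b - 9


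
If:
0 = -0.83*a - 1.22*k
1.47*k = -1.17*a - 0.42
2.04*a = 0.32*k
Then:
No Solution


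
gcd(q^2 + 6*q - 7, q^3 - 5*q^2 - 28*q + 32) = q - 1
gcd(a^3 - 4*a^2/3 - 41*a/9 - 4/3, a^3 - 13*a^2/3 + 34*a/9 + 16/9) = a + 1/3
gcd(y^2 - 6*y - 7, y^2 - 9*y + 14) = y - 7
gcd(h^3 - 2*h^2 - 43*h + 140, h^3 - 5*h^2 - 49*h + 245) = h^2 + 2*h - 35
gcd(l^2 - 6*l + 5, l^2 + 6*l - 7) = l - 1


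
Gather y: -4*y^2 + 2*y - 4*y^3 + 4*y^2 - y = -4*y^3 + y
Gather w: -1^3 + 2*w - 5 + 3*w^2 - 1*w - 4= 3*w^2 + w - 10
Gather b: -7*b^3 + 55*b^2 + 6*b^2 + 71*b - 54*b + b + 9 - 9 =-7*b^3 + 61*b^2 + 18*b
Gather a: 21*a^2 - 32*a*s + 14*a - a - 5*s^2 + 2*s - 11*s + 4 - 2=21*a^2 + a*(13 - 32*s) - 5*s^2 - 9*s + 2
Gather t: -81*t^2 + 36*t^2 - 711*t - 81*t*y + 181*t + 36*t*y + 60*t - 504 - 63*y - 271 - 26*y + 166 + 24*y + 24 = -45*t^2 + t*(-45*y - 470) - 65*y - 585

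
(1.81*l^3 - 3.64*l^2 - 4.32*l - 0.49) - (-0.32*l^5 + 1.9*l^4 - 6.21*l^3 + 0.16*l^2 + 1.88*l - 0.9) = 0.32*l^5 - 1.9*l^4 + 8.02*l^3 - 3.8*l^2 - 6.2*l + 0.41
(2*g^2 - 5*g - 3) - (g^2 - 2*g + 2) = g^2 - 3*g - 5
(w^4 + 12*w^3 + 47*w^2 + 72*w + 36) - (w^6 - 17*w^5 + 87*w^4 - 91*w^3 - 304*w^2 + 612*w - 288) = -w^6 + 17*w^5 - 86*w^4 + 103*w^3 + 351*w^2 - 540*w + 324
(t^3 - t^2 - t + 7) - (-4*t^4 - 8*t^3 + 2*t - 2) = 4*t^4 + 9*t^3 - t^2 - 3*t + 9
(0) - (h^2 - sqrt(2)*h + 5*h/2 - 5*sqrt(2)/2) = -h^2 - 5*h/2 + sqrt(2)*h + 5*sqrt(2)/2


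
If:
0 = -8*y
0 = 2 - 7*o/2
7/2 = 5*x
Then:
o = 4/7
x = 7/10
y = 0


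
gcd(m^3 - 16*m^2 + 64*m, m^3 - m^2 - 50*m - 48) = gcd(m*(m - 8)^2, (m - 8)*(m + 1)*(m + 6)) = m - 8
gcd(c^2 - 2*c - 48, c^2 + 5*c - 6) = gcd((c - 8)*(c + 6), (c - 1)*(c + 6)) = c + 6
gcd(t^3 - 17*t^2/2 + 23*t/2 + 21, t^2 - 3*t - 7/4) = t - 7/2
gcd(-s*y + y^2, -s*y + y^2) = -s*y + y^2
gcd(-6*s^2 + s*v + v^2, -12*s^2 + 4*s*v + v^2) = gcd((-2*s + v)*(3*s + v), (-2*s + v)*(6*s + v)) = 2*s - v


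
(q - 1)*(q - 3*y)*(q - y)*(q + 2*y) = q^4 - 2*q^3*y - q^3 - 5*q^2*y^2 + 2*q^2*y + 6*q*y^3 + 5*q*y^2 - 6*y^3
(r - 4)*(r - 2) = r^2 - 6*r + 8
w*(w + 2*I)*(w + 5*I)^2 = w^4 + 12*I*w^3 - 45*w^2 - 50*I*w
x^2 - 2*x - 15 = (x - 5)*(x + 3)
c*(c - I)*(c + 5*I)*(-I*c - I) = -I*c^4 + 4*c^3 - I*c^3 + 4*c^2 - 5*I*c^2 - 5*I*c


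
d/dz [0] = 0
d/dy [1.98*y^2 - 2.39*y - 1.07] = 3.96*y - 2.39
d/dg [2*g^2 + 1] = 4*g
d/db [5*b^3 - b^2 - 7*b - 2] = 15*b^2 - 2*b - 7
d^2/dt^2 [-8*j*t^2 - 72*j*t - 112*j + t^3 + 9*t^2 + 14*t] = -16*j + 6*t + 18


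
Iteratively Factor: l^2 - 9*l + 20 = (l - 5)*(l - 4)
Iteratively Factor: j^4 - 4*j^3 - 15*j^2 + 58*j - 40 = (j - 5)*(j^3 + j^2 - 10*j + 8) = (j - 5)*(j - 1)*(j^2 + 2*j - 8) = (j - 5)*(j - 2)*(j - 1)*(j + 4)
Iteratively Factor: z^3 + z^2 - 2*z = (z - 1)*(z^2 + 2*z) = z*(z - 1)*(z + 2)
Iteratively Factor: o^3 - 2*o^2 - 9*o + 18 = (o + 3)*(o^2 - 5*o + 6) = (o - 3)*(o + 3)*(o - 2)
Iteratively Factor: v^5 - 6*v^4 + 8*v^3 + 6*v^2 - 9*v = (v - 3)*(v^4 - 3*v^3 - v^2 + 3*v) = (v - 3)*(v + 1)*(v^3 - 4*v^2 + 3*v) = (v - 3)^2*(v + 1)*(v^2 - v) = v*(v - 3)^2*(v + 1)*(v - 1)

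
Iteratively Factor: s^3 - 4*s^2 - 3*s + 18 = (s - 3)*(s^2 - s - 6) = (s - 3)^2*(s + 2)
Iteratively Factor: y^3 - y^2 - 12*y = (y - 4)*(y^2 + 3*y) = (y - 4)*(y + 3)*(y)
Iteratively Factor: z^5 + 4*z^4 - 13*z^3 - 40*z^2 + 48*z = (z)*(z^4 + 4*z^3 - 13*z^2 - 40*z + 48) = z*(z - 3)*(z^3 + 7*z^2 + 8*z - 16) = z*(z - 3)*(z - 1)*(z^2 + 8*z + 16) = z*(z - 3)*(z - 1)*(z + 4)*(z + 4)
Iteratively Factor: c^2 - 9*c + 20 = (c - 4)*(c - 5)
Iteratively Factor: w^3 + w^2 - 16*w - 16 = (w + 1)*(w^2 - 16) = (w - 4)*(w + 1)*(w + 4)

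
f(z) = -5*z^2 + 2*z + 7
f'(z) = 2 - 10*z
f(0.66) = 6.14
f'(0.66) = -4.60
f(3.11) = -35.14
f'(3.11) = -29.10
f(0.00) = 7.00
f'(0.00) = 2.00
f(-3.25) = -52.31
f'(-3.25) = 34.50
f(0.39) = 7.02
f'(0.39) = -1.90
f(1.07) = 3.42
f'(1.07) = -8.70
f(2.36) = -16.13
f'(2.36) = -21.60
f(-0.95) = 0.59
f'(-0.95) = 11.50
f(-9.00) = -416.00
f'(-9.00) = 92.00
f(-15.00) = -1148.00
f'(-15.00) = 152.00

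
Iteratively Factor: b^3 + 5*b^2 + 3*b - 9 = (b - 1)*(b^2 + 6*b + 9) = (b - 1)*(b + 3)*(b + 3)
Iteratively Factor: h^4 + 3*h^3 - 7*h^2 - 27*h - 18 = (h + 3)*(h^3 - 7*h - 6) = (h + 2)*(h + 3)*(h^2 - 2*h - 3) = (h - 3)*(h + 2)*(h + 3)*(h + 1)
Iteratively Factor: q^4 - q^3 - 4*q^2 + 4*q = (q)*(q^3 - q^2 - 4*q + 4) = q*(q - 1)*(q^2 - 4) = q*(q - 2)*(q - 1)*(q + 2)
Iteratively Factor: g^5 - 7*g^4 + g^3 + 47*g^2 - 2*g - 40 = (g - 4)*(g^4 - 3*g^3 - 11*g^2 + 3*g + 10) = (g - 5)*(g - 4)*(g^3 + 2*g^2 - g - 2) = (g - 5)*(g - 4)*(g + 1)*(g^2 + g - 2) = (g - 5)*(g - 4)*(g - 1)*(g + 1)*(g + 2)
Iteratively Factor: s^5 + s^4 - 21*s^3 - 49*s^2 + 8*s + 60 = (s + 2)*(s^4 - s^3 - 19*s^2 - 11*s + 30) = (s + 2)^2*(s^3 - 3*s^2 - 13*s + 15) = (s + 2)^2*(s + 3)*(s^2 - 6*s + 5) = (s - 5)*(s + 2)^2*(s + 3)*(s - 1)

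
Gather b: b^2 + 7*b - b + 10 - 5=b^2 + 6*b + 5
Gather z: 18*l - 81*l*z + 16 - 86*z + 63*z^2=18*l + 63*z^2 + z*(-81*l - 86) + 16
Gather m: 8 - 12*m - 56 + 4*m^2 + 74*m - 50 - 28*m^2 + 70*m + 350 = -24*m^2 + 132*m + 252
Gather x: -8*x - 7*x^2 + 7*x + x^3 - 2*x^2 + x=x^3 - 9*x^2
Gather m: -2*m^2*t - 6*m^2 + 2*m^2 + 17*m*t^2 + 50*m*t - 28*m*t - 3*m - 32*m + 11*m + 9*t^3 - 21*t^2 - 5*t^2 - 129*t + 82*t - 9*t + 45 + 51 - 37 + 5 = m^2*(-2*t - 4) + m*(17*t^2 + 22*t - 24) + 9*t^3 - 26*t^2 - 56*t + 64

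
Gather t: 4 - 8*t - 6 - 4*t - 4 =-12*t - 6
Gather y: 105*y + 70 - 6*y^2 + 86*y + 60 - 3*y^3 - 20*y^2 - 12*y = -3*y^3 - 26*y^2 + 179*y + 130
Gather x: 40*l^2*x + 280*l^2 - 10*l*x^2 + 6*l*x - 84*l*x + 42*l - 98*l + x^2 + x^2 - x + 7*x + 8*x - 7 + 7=280*l^2 - 56*l + x^2*(2 - 10*l) + x*(40*l^2 - 78*l + 14)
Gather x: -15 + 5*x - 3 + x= 6*x - 18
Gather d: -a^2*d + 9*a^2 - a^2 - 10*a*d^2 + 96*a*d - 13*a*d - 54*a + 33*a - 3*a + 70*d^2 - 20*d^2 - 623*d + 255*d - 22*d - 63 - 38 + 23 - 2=8*a^2 - 24*a + d^2*(50 - 10*a) + d*(-a^2 + 83*a - 390) - 80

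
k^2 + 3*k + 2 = (k + 1)*(k + 2)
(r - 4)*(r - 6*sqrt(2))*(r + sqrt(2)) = r^3 - 5*sqrt(2)*r^2 - 4*r^2 - 12*r + 20*sqrt(2)*r + 48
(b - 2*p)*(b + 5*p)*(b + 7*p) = b^3 + 10*b^2*p + 11*b*p^2 - 70*p^3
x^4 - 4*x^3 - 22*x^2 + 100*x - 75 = (x - 5)*(x - 3)*(x - 1)*(x + 5)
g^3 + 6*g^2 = g^2*(g + 6)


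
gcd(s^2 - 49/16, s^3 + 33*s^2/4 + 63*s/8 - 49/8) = s + 7/4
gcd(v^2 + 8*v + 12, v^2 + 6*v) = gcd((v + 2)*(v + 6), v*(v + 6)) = v + 6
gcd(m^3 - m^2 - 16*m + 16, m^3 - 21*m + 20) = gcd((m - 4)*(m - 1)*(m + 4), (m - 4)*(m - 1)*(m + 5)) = m^2 - 5*m + 4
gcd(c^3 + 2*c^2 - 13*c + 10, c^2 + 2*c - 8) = c - 2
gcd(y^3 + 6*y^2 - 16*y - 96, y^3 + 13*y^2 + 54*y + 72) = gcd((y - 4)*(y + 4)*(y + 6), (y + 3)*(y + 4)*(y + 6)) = y^2 + 10*y + 24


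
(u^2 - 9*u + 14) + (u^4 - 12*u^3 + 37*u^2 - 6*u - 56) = u^4 - 12*u^3 + 38*u^2 - 15*u - 42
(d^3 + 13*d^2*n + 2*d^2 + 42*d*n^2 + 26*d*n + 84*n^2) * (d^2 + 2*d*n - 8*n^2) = d^5 + 15*d^4*n + 2*d^4 + 60*d^3*n^2 + 30*d^3*n - 20*d^2*n^3 + 120*d^2*n^2 - 336*d*n^4 - 40*d*n^3 - 672*n^4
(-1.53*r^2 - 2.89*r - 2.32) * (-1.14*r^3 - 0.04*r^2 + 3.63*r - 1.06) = 1.7442*r^5 + 3.3558*r^4 - 2.7935*r^3 - 8.7761*r^2 - 5.3582*r + 2.4592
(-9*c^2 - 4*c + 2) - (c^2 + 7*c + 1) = -10*c^2 - 11*c + 1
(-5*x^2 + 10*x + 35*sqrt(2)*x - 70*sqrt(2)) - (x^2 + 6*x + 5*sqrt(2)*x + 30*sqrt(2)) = -6*x^2 + 4*x + 30*sqrt(2)*x - 100*sqrt(2)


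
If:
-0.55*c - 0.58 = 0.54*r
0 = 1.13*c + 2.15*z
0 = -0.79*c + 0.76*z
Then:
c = 0.00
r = -1.07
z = 0.00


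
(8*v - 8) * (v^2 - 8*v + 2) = 8*v^3 - 72*v^2 + 80*v - 16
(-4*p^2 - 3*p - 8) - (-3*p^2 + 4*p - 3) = -p^2 - 7*p - 5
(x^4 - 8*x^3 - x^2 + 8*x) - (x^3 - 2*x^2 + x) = x^4 - 9*x^3 + x^2 + 7*x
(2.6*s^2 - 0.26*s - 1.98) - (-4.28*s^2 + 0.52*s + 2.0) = 6.88*s^2 - 0.78*s - 3.98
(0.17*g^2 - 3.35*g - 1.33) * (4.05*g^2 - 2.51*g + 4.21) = 0.6885*g^4 - 13.9942*g^3 + 3.7377*g^2 - 10.7652*g - 5.5993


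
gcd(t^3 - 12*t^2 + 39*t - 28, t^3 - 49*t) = t - 7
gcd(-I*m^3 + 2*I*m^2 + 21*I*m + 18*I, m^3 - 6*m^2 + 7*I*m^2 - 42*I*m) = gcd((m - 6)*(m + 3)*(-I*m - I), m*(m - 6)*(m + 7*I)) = m - 6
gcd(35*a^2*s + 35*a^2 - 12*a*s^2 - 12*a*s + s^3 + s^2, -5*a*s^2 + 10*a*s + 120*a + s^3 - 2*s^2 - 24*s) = -5*a + s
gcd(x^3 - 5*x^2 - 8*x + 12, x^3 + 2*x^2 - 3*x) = x - 1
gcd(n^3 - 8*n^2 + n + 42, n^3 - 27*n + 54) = n - 3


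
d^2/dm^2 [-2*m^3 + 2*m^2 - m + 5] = 4 - 12*m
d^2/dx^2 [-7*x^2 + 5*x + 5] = -14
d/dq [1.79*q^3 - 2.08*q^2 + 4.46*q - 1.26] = 5.37*q^2 - 4.16*q + 4.46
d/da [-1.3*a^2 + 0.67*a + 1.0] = 0.67 - 2.6*a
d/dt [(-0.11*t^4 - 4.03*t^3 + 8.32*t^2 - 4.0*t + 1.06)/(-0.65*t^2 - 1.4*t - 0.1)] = (0.143*t^5 + 3.0815*t^4 + 11.328*t^3 - 13.039*t^2 - 0.286*t + 1.884)/(0.4225*t^4 + 1.82*t^3 + 2.09*t^2 + 0.28*t + 0.01)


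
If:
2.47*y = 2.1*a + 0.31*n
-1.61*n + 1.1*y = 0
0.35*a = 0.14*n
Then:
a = 0.00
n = 0.00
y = 0.00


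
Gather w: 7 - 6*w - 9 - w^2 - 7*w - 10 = -w^2 - 13*w - 12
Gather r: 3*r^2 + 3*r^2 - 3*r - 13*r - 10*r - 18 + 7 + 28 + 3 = 6*r^2 - 26*r + 20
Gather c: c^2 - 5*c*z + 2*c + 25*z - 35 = c^2 + c*(2 - 5*z) + 25*z - 35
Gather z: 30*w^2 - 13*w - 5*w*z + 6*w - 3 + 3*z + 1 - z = 30*w^2 - 7*w + z*(2 - 5*w) - 2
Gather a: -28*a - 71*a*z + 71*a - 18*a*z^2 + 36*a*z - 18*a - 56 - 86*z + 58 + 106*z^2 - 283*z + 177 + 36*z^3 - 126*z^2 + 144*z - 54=a*(-18*z^2 - 35*z + 25) + 36*z^3 - 20*z^2 - 225*z + 125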